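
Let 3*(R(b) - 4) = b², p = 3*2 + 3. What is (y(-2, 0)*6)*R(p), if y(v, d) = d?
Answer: 0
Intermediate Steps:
p = 9 (p = 6 + 3 = 9)
R(b) = 4 + b²/3
(y(-2, 0)*6)*R(p) = (0*6)*(4 + (⅓)*9²) = 0*(4 + (⅓)*81) = 0*(4 + 27) = 0*31 = 0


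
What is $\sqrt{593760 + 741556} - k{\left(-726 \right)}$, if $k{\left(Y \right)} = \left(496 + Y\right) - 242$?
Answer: $472 + 2 \sqrt{333829} \approx 1627.6$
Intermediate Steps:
$k{\left(Y \right)} = 254 + Y$ ($k{\left(Y \right)} = \left(496 + Y\right) - 242 = 254 + Y$)
$\sqrt{593760 + 741556} - k{\left(-726 \right)} = \sqrt{593760 + 741556} - \left(254 - 726\right) = \sqrt{1335316} - -472 = 2 \sqrt{333829} + 472 = 472 + 2 \sqrt{333829}$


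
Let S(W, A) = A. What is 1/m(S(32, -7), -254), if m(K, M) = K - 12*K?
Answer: 1/77 ≈ 0.012987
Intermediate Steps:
m(K, M) = -11*K
1/m(S(32, -7), -254) = 1/(-11*(-7)) = 1/77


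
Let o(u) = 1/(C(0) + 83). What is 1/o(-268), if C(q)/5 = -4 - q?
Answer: 63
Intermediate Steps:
C(q) = -20 - 5*q (C(q) = 5*(-4 - q) = -20 - 5*q)
o(u) = 1/63 (o(u) = 1/((-20 - 5*0) + 83) = 1/((-20 + 0) + 83) = 1/(-20 + 83) = 1/63)
1/o(-268) = 1/(1/63) = 63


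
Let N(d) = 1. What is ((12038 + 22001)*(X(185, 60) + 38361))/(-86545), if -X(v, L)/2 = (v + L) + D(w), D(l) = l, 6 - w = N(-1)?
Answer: -1288750579/86545 ≈ -14891.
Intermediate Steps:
w = 5 (w = 6 - 1*1 = 6 - 1 = 5)
X(v, L) = -10 - 2*L - 2*v (X(v, L) = -2*((v + L) + 5) = -2*((L + v) + 5) = -2*(5 + L + v) = -10 - 2*L - 2*v)
((12038 + 22001)*(X(185, 60) + 38361))/(-86545) = ((12038 + 22001)*((-10 - 2*60 - 2*185) + 38361))/(-86545) = (34039*((-10 - 120 - 370) + 38361))*(-1/86545) = (34039*(-500 + 38361))*(-1/86545) = (34039*37861)*(-1/86545) = 1288750579*(-1/86545) = -1288750579/86545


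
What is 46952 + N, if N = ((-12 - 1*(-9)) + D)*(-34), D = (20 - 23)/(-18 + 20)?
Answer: 47105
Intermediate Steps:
D = -3/2 ≈ -1.5000
N = 153 (N = ((-12 - 1*(-9)) - 3/2)*(-34) = ((-12 + 9) - 3/2)*(-34) = (-3 - 3/2)*(-34) = -9/2*(-34) = 153)
46952 + N = 46952 + 153 = 47105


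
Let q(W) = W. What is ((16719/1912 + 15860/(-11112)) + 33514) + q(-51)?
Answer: 88889396735/2655768 ≈ 33470.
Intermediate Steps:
((16719/1912 + 15860/(-11112)) + 33514) + q(-51) = ((16719/1912 + 15860/(-11112)) + 33514) - 51 = ((16719*(1/1912) + 15860*(-1/11112)) + 33514) - 51 = ((16719/1912 - 3965/2778) + 33514) - 51 = (19432151/2655768 + 33514) - 51 = 89024840903/2655768 - 51 = 88889396735/2655768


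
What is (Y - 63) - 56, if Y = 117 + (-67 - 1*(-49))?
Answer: -20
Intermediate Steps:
Y = 99 (Y = 117 + (-67 + 49) = 117 - 18 = 99)
(Y - 63) - 56 = (99 - 63) - 56 = 36 - 56 = -20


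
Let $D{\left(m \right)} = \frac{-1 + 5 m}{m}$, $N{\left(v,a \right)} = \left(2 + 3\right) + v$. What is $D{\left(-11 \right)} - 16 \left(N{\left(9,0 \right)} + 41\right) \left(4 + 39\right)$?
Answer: $- \frac{416184}{11} \approx -37835.0$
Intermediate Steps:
$N{\left(v,a \right)} = 5 + v$
$D{\left(m \right)} = \frac{-1 + 5 m}{m}$
$D{\left(-11 \right)} - 16 \left(N{\left(9,0 \right)} + 41\right) \left(4 + 39\right) = \left(5 - \frac{1}{-11}\right) - 16 \left(\left(5 + 9\right) + 41\right) \left(4 + 39\right) = \left(5 - - \frac{1}{11}\right) - 16 \left(14 + 41\right) 43 = \left(5 + \frac{1}{11}\right) - 16 \cdot 55 \cdot 43 = \frac{56}{11} - 37840 = - \frac{416184}{11}$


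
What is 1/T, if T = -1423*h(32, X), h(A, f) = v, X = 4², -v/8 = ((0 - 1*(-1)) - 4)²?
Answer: 1/102456 ≈ 9.7603e-6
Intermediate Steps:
v = -72 (v = -8*((0 - 1*(-1)) - 4)² = -8*((0 + 1) - 4)² = -8*(1 - 4)² = -8*(-3)² = -8*9 = -72)
X = 16
h(A, f) = -72
T = 102456 (T = -1423*(-72) = 102456)
1/T = 1/102456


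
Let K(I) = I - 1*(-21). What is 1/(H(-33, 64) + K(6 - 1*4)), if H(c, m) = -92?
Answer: -1/69 ≈ -0.014493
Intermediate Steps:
K(I) = 21 + I (K(I) = I + 21 = 21 + I)
1/(H(-33, 64) + K(6 - 1*4)) = 1/(-92 + (21 + (6 - 1*4))) = 1/(-92 + (21 + (6 - 4))) = 1/(-92 + (21 + 2)) = 1/(-92 + 23) = 1/(-69) = -1/69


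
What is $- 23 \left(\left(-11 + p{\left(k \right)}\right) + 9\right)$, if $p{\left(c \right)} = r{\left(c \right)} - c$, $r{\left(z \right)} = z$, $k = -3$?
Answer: $46$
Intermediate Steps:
$p{\left(c \right)} = 0$ ($p{\left(c \right)} = c - c = 0$)
$- 23 \left(\left(-11 + p{\left(k \right)}\right) + 9\right) = - 23 \left(\left(-11 + 0\right) + 9\right) = - 23 \left(-11 + 9\right) = \left(-23\right) \left(-2\right) = 46$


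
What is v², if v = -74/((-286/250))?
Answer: 85562500/20449 ≈ 4184.2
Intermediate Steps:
v = 9250/143 (v = -74/((-286*1/250)) = -74/(-143/125) = -74*(-125/143) = 9250/143 ≈ 64.685)
v² = (9250/143)² = 85562500/20449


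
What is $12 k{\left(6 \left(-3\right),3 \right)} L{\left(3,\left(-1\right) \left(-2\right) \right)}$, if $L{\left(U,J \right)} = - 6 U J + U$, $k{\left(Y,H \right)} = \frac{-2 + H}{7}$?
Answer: $- \frac{396}{7} \approx -56.571$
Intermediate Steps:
$k{\left(Y,H \right)} = - \frac{2}{7} + \frac{H}{7}$ ($k{\left(Y,H \right)} = \left(-2 + H\right) \frac{1}{7} = - \frac{2}{7} + \frac{H}{7}$)
$L{\left(U,J \right)} = U - 6 J U$ ($L{\left(U,J \right)} = - 6 J U + U = U - 6 J U$)
$12 k{\left(6 \left(-3\right),3 \right)} L{\left(3,\left(-1\right) \left(-2\right) \right)} = 12 \left(- \frac{2}{7} + \frac{1}{7} \cdot 3\right) 3 \left(1 - 6 \left(\left(-1\right) \left(-2\right)\right)\right) = 12 \left(- \frac{2}{7} + \frac{3}{7}\right) 3 \left(1 - 12\right) = 12 \cdot \frac{1}{7} \cdot 3 \left(1 - 12\right) = \frac{12 \cdot 3 \left(-11\right)}{7} = \frac{12}{7} \left(-33\right) = - \frac{396}{7}$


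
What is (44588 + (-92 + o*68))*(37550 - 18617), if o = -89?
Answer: 727860252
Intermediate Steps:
(44588 + (-92 + o*68))*(37550 - 18617) = (44588 + (-92 - 89*68))*(37550 - 18617) = (44588 + (-92 - 6052))*18933 = (44588 - 6144)*18933 = 38444*18933 = 727860252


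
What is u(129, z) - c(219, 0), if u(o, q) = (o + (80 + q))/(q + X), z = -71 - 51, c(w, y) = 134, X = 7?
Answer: -15497/115 ≈ -134.76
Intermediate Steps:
z = -122
u(o, q) = (80 + o + q)/(7 + q) (u(o, q) = (o + (80 + q))/(q + 7) = (80 + o + q)/(7 + q))
u(129, z) - c(219, 0) = (80 + 129 - 122)/(7 - 122) - 1*134 = 87/(-115) - 134 = -1/115*87 - 134 = -87/115 - 134 = -15497/115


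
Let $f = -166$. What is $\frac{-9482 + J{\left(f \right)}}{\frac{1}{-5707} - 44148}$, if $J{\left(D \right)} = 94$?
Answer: $\frac{53577316}{251952637} \approx 0.21265$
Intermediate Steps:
$\frac{-9482 + J{\left(f \right)}}{\frac{1}{-5707} - 44148} = \frac{-9482 + 94}{\frac{1}{-5707} - 44148} = - \frac{9388}{- \frac{1}{5707} - 44148} = - \frac{9388}{- \frac{251952637}{5707}} = \left(-9388\right) \left(- \frac{5707}{251952637}\right) = \frac{53577316}{251952637}$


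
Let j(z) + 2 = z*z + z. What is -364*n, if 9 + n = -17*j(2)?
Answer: 28028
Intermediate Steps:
j(z) = -2 + z + z**2 (j(z) = -2 + (z*z + z) = -2 + (z**2 + z) = -2 + (z + z**2) = -2 + z + z**2)
n = -77 (n = -9 - 17*(-2 + 2 + 2**2) = -9 - 17*(-2 + 2 + 4) = -9 - 17*4 = -9 - 68 = -77)
-364*n = -364*(-77) = 28028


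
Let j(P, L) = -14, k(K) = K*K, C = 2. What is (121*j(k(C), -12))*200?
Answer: -338800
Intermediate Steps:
k(K) = K**2
(121*j(k(C), -12))*200 = (121*(-14))*200 = -1694*200 = -338800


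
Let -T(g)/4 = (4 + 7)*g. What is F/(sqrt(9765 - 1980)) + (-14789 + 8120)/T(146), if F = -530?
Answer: 6669/6424 - 106*sqrt(865)/519 ≈ -4.9687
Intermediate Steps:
T(g) = -44*g (T(g) = -4*(4 + 7)*g = -44*g)
F/(sqrt(9765 - 1980)) + (-14789 + 8120)/T(146) = -530/sqrt(9765 - 1980) + (-14789 + 8120)/((-44*146)) = -530*sqrt(865)/2595 - 6669/(-6424) = -530*sqrt(865)/2595 - 6669*(-1/6424) = -106*sqrt(865)/519 + 6669/6424 = 6669/6424 - 106*sqrt(865)/519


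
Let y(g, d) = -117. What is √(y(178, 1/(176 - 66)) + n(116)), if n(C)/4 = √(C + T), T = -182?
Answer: √(-117 + 4*I*√66) ≈ 1.4881 + 10.919*I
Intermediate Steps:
n(C) = 4*√(-182 + C) (n(C) = 4*√(C - 182) = 4*√(-182 + C))
√(y(178, 1/(176 - 66)) + n(116)) = √(-117 + 4*√(-182 + 116)) = √(-117 + 4*√(-66)) = √(-117 + 4*(I*√66)) = √(-117 + 4*I*√66)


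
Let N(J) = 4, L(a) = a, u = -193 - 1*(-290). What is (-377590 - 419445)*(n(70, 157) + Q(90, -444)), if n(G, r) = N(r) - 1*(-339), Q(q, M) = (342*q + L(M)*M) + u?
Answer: -182007724460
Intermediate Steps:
u = 97 (u = -193 + 290 = 97)
Q(q, M) = 97 + M² + 342*q (Q(q, M) = (342*q + M*M) + 97 = (342*q + M²) + 97 = (M² + 342*q) + 97 = 97 + M² + 342*q)
n(G, r) = 343 (n(G, r) = 4 - 1*(-339) = 4 + 339 = 343)
(-377590 - 419445)*(n(70, 157) + Q(90, -444)) = (-377590 - 419445)*(343 + (97 + (-444)² + 342*90)) = -797035*(343 + (97 + 197136 + 30780)) = -797035*(343 + 228013) = -797035*228356 = -182007724460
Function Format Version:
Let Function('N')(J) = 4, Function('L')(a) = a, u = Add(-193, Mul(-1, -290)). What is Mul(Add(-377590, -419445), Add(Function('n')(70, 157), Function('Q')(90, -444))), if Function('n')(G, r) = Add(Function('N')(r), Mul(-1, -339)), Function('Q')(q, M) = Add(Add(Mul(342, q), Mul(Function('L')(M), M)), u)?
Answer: -182007724460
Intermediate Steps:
u = 97 (u = Add(-193, 290) = 97)
Function('Q')(q, M) = Add(97, Pow(M, 2), Mul(342, q)) (Function('Q')(q, M) = Add(Add(Mul(342, q), Mul(M, M)), 97) = Add(Add(Mul(342, q), Pow(M, 2)), 97) = Add(Add(Pow(M, 2), Mul(342, q)), 97) = Add(97, Pow(M, 2), Mul(342, q)))
Function('n')(G, r) = 343 (Function('n')(G, r) = Add(4, Mul(-1, -339)) = Add(4, 339) = 343)
Mul(Add(-377590, -419445), Add(Function('n')(70, 157), Function('Q')(90, -444))) = Mul(Add(-377590, -419445), Add(343, Add(97, Pow(-444, 2), Mul(342, 90)))) = Mul(-797035, Add(343, Add(97, 197136, 30780))) = Mul(-797035, Add(343, 228013)) = Mul(-797035, 228356) = -182007724460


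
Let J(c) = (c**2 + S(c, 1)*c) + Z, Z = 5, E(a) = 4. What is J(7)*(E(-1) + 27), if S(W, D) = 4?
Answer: 2542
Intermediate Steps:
J(c) = 5 + c**2 + 4*c (J(c) = (c**2 + 4*c) + 5 = 5 + c**2 + 4*c)
J(7)*(E(-1) + 27) = (5 + 7**2 + 4*7)*(4 + 27) = (5 + 49 + 28)*31 = 82*31 = 2542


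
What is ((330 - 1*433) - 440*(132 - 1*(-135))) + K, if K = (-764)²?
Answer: 466113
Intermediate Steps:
K = 583696
((330 - 1*433) - 440*(132 - 1*(-135))) + K = ((330 - 1*433) - 440*(132 - 1*(-135))) + 583696 = ((330 - 433) - 440*(132 + 135)) + 583696 = (-103 - 440*267) + 583696 = (-103 - 117480) + 583696 = -117583 + 583696 = 466113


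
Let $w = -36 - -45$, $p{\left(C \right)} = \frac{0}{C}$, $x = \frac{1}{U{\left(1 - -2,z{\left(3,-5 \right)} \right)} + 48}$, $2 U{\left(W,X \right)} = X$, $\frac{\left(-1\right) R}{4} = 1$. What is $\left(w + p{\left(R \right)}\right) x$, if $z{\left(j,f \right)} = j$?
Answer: $\frac{2}{11} \approx 0.18182$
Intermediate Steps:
$R = -4$ ($R = \left(-4\right) 1 = -4$)
$U{\left(W,X \right)} = \frac{X}{2}$
$x = \frac{2}{99}$ ($x = \frac{1}{\frac{1}{2} \cdot 3 + 48} = \frac{1}{\frac{3}{2} + 48} = \frac{1}{\frac{99}{2}} = \frac{2}{99} \approx 0.020202$)
$p{\left(C \right)} = 0$
$w = 9$ ($w = -36 + 45 = 9$)
$\left(w + p{\left(R \right)}\right) x = \left(9 + 0\right) \frac{2}{99} = 9 \cdot \frac{2}{99} = \frac{2}{11}$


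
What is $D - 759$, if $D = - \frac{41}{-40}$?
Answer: $- \frac{30319}{40} \approx -757.97$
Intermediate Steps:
$D = \frac{41}{40}$ ($D = \left(-41\right) \left(- \frac{1}{40}\right) = \frac{41}{40} \approx 1.025$)
$D - 759 = \frac{41}{40} - 759 = - \frac{30319}{40}$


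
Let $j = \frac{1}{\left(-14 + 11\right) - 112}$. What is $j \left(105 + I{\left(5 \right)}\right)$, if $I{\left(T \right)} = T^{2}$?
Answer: $- \frac{26}{23} \approx -1.1304$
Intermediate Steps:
$j = - \frac{1}{115}$ ($j = \frac{1}{-3 - 112} = \frac{1}{-115} = - \frac{1}{115} \approx -0.0086956$)
$j \left(105 + I{\left(5 \right)}\right) = - \frac{105 + 5^{2}}{115} = - \frac{105 + 25}{115} = \left(- \frac{1}{115}\right) 130 = - \frac{26}{23}$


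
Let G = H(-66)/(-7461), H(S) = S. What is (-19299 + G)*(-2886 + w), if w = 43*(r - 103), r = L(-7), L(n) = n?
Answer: 365542037056/2487 ≈ 1.4698e+8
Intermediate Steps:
r = -7
w = -4730 (w = 43*(-7 - 103) = 43*(-110) = -4730)
G = 22/2487 (G = -66/(-7461) = -66*(-1/7461) = 22/2487 ≈ 0.0088460)
(-19299 + G)*(-2886 + w) = (-19299 + 22/2487)*(-2886 - 4730) = -47996591/2487*(-7616) = 365542037056/2487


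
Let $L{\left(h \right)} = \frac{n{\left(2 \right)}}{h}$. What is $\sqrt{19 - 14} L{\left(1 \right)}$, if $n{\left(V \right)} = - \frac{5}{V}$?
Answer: $- \frac{5 \sqrt{5}}{2} \approx -5.5902$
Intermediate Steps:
$L{\left(h \right)} = - \frac{5}{2 h}$ ($L{\left(h \right)} = \frac{\left(-5\right) \frac{1}{2}}{h} = - \frac{5}{2 h}$)
$\sqrt{19 - 14} L{\left(1 \right)} = \sqrt{19 - 14} \left(- \frac{5}{2 \cdot 1}\right) = \sqrt{5} \left(\left(- \frac{5}{2}\right) 1\right) = \sqrt{5} \left(- \frac{5}{2}\right) = - \frac{5 \sqrt{5}}{2}$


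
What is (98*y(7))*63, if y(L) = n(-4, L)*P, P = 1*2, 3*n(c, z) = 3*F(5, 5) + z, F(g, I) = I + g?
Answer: 152292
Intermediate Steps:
n(c, z) = 10 + z/3 (n(c, z) = (3*(5 + 5) + z)/3 = (3*10 + z)/3 = (30 + z)/3 = 10 + z/3)
P = 2
y(L) = 20 + 2*L/3 (y(L) = (10 + L/3)*2 = 20 + 2*L/3)
(98*y(7))*63 = (98*(20 + (⅔)*7))*63 = (98*(20 + 14/3))*63 = (98*(74/3))*63 = (7252/3)*63 = 152292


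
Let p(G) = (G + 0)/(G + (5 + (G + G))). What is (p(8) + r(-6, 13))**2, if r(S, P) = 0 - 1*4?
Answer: 11664/841 ≈ 13.869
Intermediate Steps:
r(S, P) = -4 (r(S, P) = 0 - 4 = -4)
p(G) = G/(5 + 3*G) (p(G) = G/(G + (5 + 2*G)) = G/(5 + 3*G))
(p(8) + r(-6, 13))**2 = (8/(5 + 3*8) - 4)**2 = (8/(5 + 24) - 4)**2 = (8/29 - 4)**2 = (-108/29)**2 = 11664/841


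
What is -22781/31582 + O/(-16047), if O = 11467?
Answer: -727717501/506796354 ≈ -1.4359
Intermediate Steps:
-22781/31582 + O/(-16047) = -22781/31582 + 11467/(-16047) = -22781*1/31582 + 11467*(-1/16047) = -22781/31582 - 11467/16047 = -727717501/506796354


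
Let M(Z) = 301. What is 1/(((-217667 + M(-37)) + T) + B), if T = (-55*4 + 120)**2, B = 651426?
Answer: 1/444060 ≈ 2.2519e-6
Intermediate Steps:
T = 10000 (T = (-220 + 120)**2 = (-100)**2 = 10000)
1/(((-217667 + M(-37)) + T) + B) = 1/(((-217667 + 301) + 10000) + 651426) = 1/((-217366 + 10000) + 651426) = 1/(-207366 + 651426) = 1/444060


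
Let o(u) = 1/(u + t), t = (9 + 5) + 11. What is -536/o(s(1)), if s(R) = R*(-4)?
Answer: -11256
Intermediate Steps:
t = 25 (t = 14 + 11 = 25)
s(R) = -4*R
o(u) = 1/(25 + u) (o(u) = 1/(u + 25) = 1/(25 + u))
-536/o(s(1)) = -536/(1/(25 - 4*1)) = -536/(1/(25 - 4)) = -536/(1/21) = -536/1/21 = -536*21 = -11256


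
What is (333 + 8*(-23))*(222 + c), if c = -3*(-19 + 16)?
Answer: 34419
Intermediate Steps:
c = 9 (c = -3*(-3) = 9)
(333 + 8*(-23))*(222 + c) = (333 + 8*(-23))*(222 + 9) = (333 - 184)*231 = 149*231 = 34419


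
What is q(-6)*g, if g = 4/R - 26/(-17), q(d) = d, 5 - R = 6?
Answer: 252/17 ≈ 14.824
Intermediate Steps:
R = -1 (R = 5 - 1*6 = 5 - 6 = -1)
g = -42/17 (g = 4/(-1) - 26/(-17) = 4*(-1) - 26*(-1/17) = -4 + 26/17 = -42/17 ≈ -2.4706)
q(-6)*g = -6*(-42/17) = 252/17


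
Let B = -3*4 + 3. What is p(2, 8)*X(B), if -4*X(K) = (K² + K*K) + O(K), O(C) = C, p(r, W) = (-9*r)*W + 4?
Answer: 5355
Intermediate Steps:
p(r, W) = 4 - 9*W*r (p(r, W) = -9*W*r + 4 = 4 - 9*W*r)
B = -9 (B = -12 + 3 = -9)
X(K) = -K²/2 - K/4 (X(K) = -((K² + K*K) + K)/4 = -((K² + K²) + K)/4 = -(2*K² + K)/4 = -(K + 2*K²)/4 = -K²/2 - K/4)
p(2, 8)*X(B) = (4 - 9*8*2)*((¼)*(-9)*(-1 - 2*(-9))) = (4 - 144)*((¼)*(-9)*(-1 + 18)) = -35*(-9)*17 = -140*(-153/4) = 5355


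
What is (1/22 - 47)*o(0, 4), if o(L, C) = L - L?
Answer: 0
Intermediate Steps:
o(L, C) = 0
(1/22 - 47)*o(0, 4) = (1/22 - 47)*0 = -1033/22*0 = 0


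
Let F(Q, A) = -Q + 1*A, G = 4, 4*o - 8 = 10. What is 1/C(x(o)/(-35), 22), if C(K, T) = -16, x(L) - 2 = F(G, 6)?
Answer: -1/16 ≈ -0.062500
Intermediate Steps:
o = 9/2 (o = 2 + (¼)*10 = 2 + 5/2 = 9/2 ≈ 4.5000)
F(Q, A) = A - Q (F(Q, A) = -Q + A = A - Q)
x(L) = 4 (x(L) = 2 + (6 - 1*4) = 2 + (6 - 4) = 2 + 2 = 4)
1/C(x(o)/(-35), 22) = 1/(-16) = -1/16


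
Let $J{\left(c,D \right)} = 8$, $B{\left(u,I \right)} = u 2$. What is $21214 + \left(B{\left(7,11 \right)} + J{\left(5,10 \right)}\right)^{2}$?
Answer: $21698$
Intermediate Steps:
$B{\left(u,I \right)} = 2 u$
$21214 + \left(B{\left(7,11 \right)} + J{\left(5,10 \right)}\right)^{2} = 21214 + \left(2 \cdot 7 + 8\right)^{2} = 21214 + \left(14 + 8\right)^{2} = 21214 + 22^{2} = 21214 + 484 = 21698$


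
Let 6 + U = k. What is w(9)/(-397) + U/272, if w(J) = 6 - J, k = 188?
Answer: 36535/53992 ≈ 0.67667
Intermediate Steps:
U = 182 (U = -6 + 188 = 182)
w(9)/(-397) + U/272 = (6 - 1*9)/(-397) + 182/272 = (6 - 9)*(-1/397) + 182*(1/272) = -3*(-1/397) + 91/136 = 3/397 + 91/136 = 36535/53992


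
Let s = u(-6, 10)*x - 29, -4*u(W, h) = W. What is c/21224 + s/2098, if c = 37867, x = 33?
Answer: 39940029/22263976 ≈ 1.7939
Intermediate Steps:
u(W, h) = -W/4
s = 41/2 (s = -¼*(-6)*33 - 29 = (3/2)*33 - 29 = 99/2 - 29 = 41/2 ≈ 20.500)
c/21224 + s/2098 = 37867/21224 + (41/2)/2098 = 37867*(1/21224) + (41/2)*(1/2098) = 37867/21224 + 41/4196 = 39940029/22263976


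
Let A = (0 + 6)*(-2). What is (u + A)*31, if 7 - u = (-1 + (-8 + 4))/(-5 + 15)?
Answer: -279/2 ≈ -139.50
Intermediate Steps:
A = -12 (A = 6*(-2) = -12)
u = 15/2 (u = 7 - (-1 + (-8 + 4))/(-5 + 15) = 7 - (-1 - 4)/10 = 7 - (-5)/10 = 7 - 1*(-½) = 7 + ½ = 15/2 ≈ 7.5000)
(u + A)*31 = (15/2 - 12)*31 = -9/2*31 = -279/2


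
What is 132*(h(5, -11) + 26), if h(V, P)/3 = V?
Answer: 5412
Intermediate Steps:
h(V, P) = 3*V
132*(h(5, -11) + 26) = 132*(3*5 + 26) = 132*(15 + 26) = 132*41 = 5412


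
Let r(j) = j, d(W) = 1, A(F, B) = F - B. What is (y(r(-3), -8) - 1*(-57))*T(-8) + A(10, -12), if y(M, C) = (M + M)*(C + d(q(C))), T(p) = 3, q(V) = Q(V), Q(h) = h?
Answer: 319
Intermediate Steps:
q(V) = V
y(M, C) = 2*M*(1 + C) (y(M, C) = (M + M)*(C + 1) = (2*M)*(1 + C) = 2*M*(1 + C))
(y(r(-3), -8) - 1*(-57))*T(-8) + A(10, -12) = (2*(-3)*(1 - 8) - 1*(-57))*3 + (10 - 1*(-12)) = (2*(-3)*(-7) + 57)*3 + (10 + 12) = (42 + 57)*3 + 22 = 99*3 + 22 = 297 + 22 = 319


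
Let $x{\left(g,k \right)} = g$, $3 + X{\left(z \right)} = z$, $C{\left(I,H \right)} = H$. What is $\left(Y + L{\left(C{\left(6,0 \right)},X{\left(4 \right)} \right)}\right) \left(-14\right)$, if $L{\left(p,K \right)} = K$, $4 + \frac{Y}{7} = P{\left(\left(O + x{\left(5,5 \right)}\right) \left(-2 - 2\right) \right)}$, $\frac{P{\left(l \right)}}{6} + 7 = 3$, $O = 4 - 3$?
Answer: $2730$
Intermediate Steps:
$O = 1$ ($O = 4 - 3 = 1$)
$X{\left(z \right)} = -3 + z$
$P{\left(l \right)} = -24$ ($P{\left(l \right)} = -42 + 6 \cdot 3 = -42 + 18 = -24$)
$Y = -196$ ($Y = -28 + 7 \left(-24\right) = -28 - 168 = -196$)
$\left(Y + L{\left(C{\left(6,0 \right)},X{\left(4 \right)} \right)}\right) \left(-14\right) = \left(-196 + \left(-3 + 4\right)\right) \left(-14\right) = \left(-196 + 1\right) \left(-14\right) = \left(-195\right) \left(-14\right) = 2730$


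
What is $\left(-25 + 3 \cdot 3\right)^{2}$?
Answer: $256$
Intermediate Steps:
$\left(-25 + 3 \cdot 3\right)^{2} = \left(-25 + 9\right)^{2} = \left(-16\right)^{2} = 256$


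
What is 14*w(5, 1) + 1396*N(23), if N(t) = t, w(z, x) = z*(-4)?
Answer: 31828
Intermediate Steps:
w(z, x) = -4*z
14*w(5, 1) + 1396*N(23) = 14*(-4*5) + 1396*23 = 14*(-20) + 32108 = -280 + 32108 = 31828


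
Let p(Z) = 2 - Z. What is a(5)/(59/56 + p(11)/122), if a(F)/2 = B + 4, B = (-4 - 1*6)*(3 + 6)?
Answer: -587552/3347 ≈ -175.55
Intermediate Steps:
B = -90 (B = (-4 - 6)*9 = -10*9 = -90)
a(F) = -172 (a(F) = 2*(-90 + 4) = 2*(-86) = -172)
a(5)/(59/56 + p(11)/122) = -172/(59/56 + (2 - 1*11)/122) = -172/(59*(1/56) + (2 - 11)*(1/122)) = -172/(59/56 - 9*1/122) = -172/(59/56 - 9/122) = -172/(3347/3416) = (3416/3347)*(-172) = -587552/3347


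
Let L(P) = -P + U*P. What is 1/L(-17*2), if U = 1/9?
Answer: 9/272 ≈ 0.033088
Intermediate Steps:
U = ⅑ ≈ 0.11111
L(P) = -8*P/9 (L(P) = -P + P/9 = -8*P/9)
1/L(-17*2) = 1/(-(-136)*2/9) = 1/(-8/9*(-34)) = 1/(272/9) = 9/272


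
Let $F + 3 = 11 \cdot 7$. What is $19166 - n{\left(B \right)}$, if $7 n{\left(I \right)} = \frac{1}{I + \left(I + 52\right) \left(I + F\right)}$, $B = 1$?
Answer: $\frac{533428111}{27832} \approx 19166.0$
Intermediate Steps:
$F = 74$ ($F = -3 + 11 \cdot 7 = -3 + 77 = 74$)
$n{\left(I \right)} = \frac{1}{7 \left(I + \left(52 + I\right) \left(74 + I\right)\right)}$ ($n{\left(I \right)} = \frac{1}{7 \left(I + \left(I + 52\right) \left(I + 74\right)\right)} = \frac{1}{7 \left(I + \left(52 + I\right) \left(74 + I\right)\right)}$)
$19166 - n{\left(B \right)} = 19166 - \frac{1}{7 \left(3848 + 1^{2} + 127 \cdot 1\right)} = 19166 - \frac{1}{7 \left(3848 + 1 + 127\right)} = 19166 - \frac{1}{7 \cdot 3976} = 19166 - \frac{1}{7} \cdot \frac{1}{3976} = 19166 - \frac{1}{27832} = \frac{533428111}{27832}$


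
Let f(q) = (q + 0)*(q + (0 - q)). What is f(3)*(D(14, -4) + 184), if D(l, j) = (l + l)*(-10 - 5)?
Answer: 0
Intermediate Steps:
f(q) = 0 (f(q) = q*(q - q) = q*0 = 0)
D(l, j) = -30*l (D(l, j) = (2*l)*(-15) = -30*l)
f(3)*(D(14, -4) + 184) = 0*(-30*14 + 184) = 0*(-420 + 184) = 0*(-236) = 0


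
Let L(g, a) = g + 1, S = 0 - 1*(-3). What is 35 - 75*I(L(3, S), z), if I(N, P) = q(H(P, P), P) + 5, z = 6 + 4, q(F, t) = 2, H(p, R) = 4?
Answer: -490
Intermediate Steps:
S = 3 (S = 0 + 3 = 3)
z = 10
L(g, a) = 1 + g
I(N, P) = 7 (I(N, P) = 2 + 5 = 7)
35 - 75*I(L(3, S), z) = 35 - 75*7 = 35 - 525 = -490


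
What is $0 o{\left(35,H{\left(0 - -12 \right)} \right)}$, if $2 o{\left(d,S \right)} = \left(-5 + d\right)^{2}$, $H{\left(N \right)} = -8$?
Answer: $0$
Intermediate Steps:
$o{\left(d,S \right)} = \frac{\left(-5 + d\right)^{2}}{2}$
$0 o{\left(35,H{\left(0 - -12 \right)} \right)} = 0 \frac{\left(-5 + 35\right)^{2}}{2} = 0 \frac{30^{2}}{2} = 0 \cdot \frac{1}{2} \cdot 900 = 0 \cdot 450 = 0$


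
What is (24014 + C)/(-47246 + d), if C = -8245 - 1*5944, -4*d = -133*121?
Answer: -39300/172891 ≈ -0.22731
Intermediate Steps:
d = 16093/4 (d = -(-133)*121/4 = -¼*(-16093) = 16093/4 ≈ 4023.3)
C = -14189 (C = -8245 - 5944 = -14189)
(24014 + C)/(-47246 + d) = (24014 - 14189)/(-47246 + 16093/4) = 9825/(-172891/4) = 9825*(-4/172891) = -39300/172891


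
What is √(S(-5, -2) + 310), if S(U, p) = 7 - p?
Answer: √319 ≈ 17.861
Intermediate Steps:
√(S(-5, -2) + 310) = √((7 - 1*(-2)) + 310) = √((7 + 2) + 310) = √(9 + 310) = √319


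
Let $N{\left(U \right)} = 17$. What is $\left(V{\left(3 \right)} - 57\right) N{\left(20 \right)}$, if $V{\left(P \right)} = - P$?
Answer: $-1020$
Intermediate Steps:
$\left(V{\left(3 \right)} - 57\right) N{\left(20 \right)} = \left(\left(-1\right) 3 - 57\right) 17 = \left(-3 - 57\right) 17 = \left(-60\right) 17 = -1020$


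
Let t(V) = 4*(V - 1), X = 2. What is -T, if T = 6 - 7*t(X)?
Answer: 22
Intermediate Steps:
t(V) = -4 + 4*V (t(V) = 4*(-1 + V) = -4 + 4*V)
T = -22 (T = 6 - 7*(-4 + 4*2) = 6 - 7*(-4 + 8) = 6 - 7*4 = 6 - 28 = -22)
-T = -1*(-22) = 22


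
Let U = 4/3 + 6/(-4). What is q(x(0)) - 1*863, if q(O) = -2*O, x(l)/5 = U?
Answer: -2584/3 ≈ -861.33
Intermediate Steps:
U = -⅙ (U = 4*(⅓) + 6*(-¼) = 4/3 - 3/2 = -⅙ ≈ -0.16667)
x(l) = -⅚ (x(l) = 5*(-⅙) = -⅚)
q(x(0)) - 1*863 = -2*(-⅚) - 1*863 = 5/3 - 863 = -2584/3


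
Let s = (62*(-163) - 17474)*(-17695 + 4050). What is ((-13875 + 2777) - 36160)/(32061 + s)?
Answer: -47258/376361161 ≈ -0.00012557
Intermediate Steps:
s = 376329100 (s = (-10106 - 17474)*(-13645) = -27580*(-13645) = 376329100)
((-13875 + 2777) - 36160)/(32061 + s) = ((-13875 + 2777) - 36160)/(32061 + 376329100) = (-11098 - 36160)/376361161 = -47258*1/376361161 = -47258/376361161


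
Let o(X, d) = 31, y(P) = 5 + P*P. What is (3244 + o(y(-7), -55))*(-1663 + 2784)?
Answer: 3671275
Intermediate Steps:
y(P) = 5 + P²
(3244 + o(y(-7), -55))*(-1663 + 2784) = (3244 + 31)*(-1663 + 2784) = 3275*1121 = 3671275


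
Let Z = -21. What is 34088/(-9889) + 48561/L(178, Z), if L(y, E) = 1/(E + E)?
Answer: -20169262706/9889 ≈ -2.0396e+6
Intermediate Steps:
L(y, E) = 1/(2*E)
34088/(-9889) + 48561/L(178, Z) = 34088/(-9889) + 48561/(((1/2)/(-21))) = 34088*(-1/9889) + 48561/(((1/2)*(-1/21))) = -34088/9889 + 48561/(-1/42) = -34088/9889 + 48561*(-42) = -34088/9889 - 2039562 = -20169262706/9889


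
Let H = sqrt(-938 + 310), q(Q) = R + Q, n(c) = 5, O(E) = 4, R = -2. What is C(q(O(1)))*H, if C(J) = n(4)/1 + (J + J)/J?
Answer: 14*I*sqrt(157) ≈ 175.42*I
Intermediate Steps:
q(Q) = -2 + Q
H = 2*I*sqrt(157) (H = sqrt(-628) = 2*I*sqrt(157) ≈ 25.06*I)
C(J) = 7 (C(J) = 5/1 + (J + J)/J = 5*1 + (2*J)/J = 5 + 2 = 7)
C(q(O(1)))*H = 7*(2*I*sqrt(157)) = 14*I*sqrt(157)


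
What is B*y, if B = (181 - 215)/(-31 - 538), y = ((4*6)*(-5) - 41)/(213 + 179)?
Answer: -391/15932 ≈ -0.024542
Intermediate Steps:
y = -23/56 (y = (24*(-5) - 41)/392 = (-120 - 41)*(1/392) = -161*1/392 = -23/56 ≈ -0.41071)
B = 34/569 (B = -34/(-569) = -34*(-1/569) = 34/569 ≈ 0.059754)
B*y = (34/569)*(-23/56) = -391/15932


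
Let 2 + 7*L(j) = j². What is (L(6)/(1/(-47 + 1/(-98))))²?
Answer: 6133865761/117649 ≈ 52137.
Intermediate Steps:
L(j) = -2/7 + j²/7
(L(6)/(1/(-47 + 1/(-98))))² = ((-2/7 + (⅐)*6²)/(1/(-47 + 1/(-98))))² = ((-2/7 + (⅐)*36)/(1/(-47 - 1/98)))² = ((-2/7 + 36/7)/(1/(-4607/98)))² = (34/(7*(-98/4607)))² = ((34/7)*(-4607/98))² = (-78319/343)² = 6133865761/117649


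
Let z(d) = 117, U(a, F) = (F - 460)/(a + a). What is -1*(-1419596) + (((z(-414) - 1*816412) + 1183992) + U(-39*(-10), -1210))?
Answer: 139408687/78 ≈ 1.7873e+6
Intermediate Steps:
U(a, F) = (-460 + F)/(2*a) (U(a, F) = (-460 + F)/((2*a)) = (-460 + F)*(1/(2*a)) = (-460 + F)/(2*a))
-1*(-1419596) + (((z(-414) - 1*816412) + 1183992) + U(-39*(-10), -1210)) = -1*(-1419596) + (((117 - 1*816412) + 1183992) + (-460 - 1210)/(2*((-39*(-10))))) = 1419596 + (((117 - 816412) + 1183992) + (1/2)*(-1670)/390) = 1419596 + ((-816295 + 1183992) + (1/2)*(1/390)*(-1670)) = 1419596 + (367697 - 167/78) = 1419596 + 28680199/78 = 139408687/78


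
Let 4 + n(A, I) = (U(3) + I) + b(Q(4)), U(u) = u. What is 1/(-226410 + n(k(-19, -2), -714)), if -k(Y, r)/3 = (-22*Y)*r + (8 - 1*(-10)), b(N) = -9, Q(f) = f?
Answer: -1/227134 ≈ -4.4027e-6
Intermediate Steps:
k(Y, r) = -54 + 66*Y*r (k(Y, r) = -3*((-22*Y)*r + (8 - 1*(-10))) = -3*(-22*Y*r + (8 + 10)) = -3*(-22*Y*r + 18) = -3*(18 - 22*Y*r) = -54 + 66*Y*r)
n(A, I) = -10 + I (n(A, I) = -4 + ((3 + I) - 9) = -4 + (-6 + I) = -10 + I)
1/(-226410 + n(k(-19, -2), -714)) = 1/(-226410 + (-10 - 714)) = 1/(-226410 - 724) = 1/(-227134) = -1/227134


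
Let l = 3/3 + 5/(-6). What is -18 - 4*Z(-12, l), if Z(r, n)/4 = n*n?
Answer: -166/9 ≈ -18.444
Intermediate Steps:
l = 1/6 (l = 3*(1/3) + 5*(-1/6) = 1 - 5/6 = 1/6 ≈ 0.16667)
Z(r, n) = 4*n**2 (Z(r, n) = 4*(n*n) = 4*n**2)
-18 - 4*Z(-12, l) = -18 - 16*(1/6)**2 = -18 - 16/36 = -18 - 4*1/9 = -18 - 4/9 = -166/9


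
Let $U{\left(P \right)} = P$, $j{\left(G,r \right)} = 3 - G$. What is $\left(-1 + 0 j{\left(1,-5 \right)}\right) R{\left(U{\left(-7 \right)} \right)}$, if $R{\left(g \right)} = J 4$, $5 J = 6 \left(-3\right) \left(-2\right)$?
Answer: $- \frac{144}{5} \approx -28.8$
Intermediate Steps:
$J = \frac{36}{5}$ ($J = \frac{6 \left(-3\right) \left(-2\right)}{5} = \frac{\left(-18\right) \left(-2\right)}{5} = \frac{1}{5} \cdot 36 = \frac{36}{5} \approx 7.2$)
$R{\left(g \right)} = \frac{144}{5}$ ($R{\left(g \right)} = \frac{36}{5} \cdot 4 = \frac{144}{5}$)
$\left(-1 + 0 j{\left(1,-5 \right)}\right) R{\left(U{\left(-7 \right)} \right)} = \left(-1 + 0 \left(3 - 1\right)\right) \frac{144}{5} = \left(-1 + 0 \cdot 2\right) \frac{144}{5} = \left(-1 + 0\right) \frac{144}{5} = \left(-1\right) \frac{144}{5} = - \frac{144}{5}$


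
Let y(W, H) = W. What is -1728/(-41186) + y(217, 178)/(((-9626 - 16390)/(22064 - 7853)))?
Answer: -21160649289/178582496 ≈ -118.49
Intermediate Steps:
-1728/(-41186) + y(217, 178)/(((-9626 - 16390)/(22064 - 7853))) = -1728/(-41186) + 217/(((-9626 - 16390)/(22064 - 7853))) = -1728*(-1/41186) + 217/((-26016/14211)) = 864/20593 + 217/((-26016*1/14211)) = 864/20593 + 217/(-8672/4737) = 864/20593 + 217*(-4737/8672) = 864/20593 - 1027929/8672 = -21160649289/178582496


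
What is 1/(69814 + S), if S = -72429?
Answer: -1/2615 ≈ -0.00038241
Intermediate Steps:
1/(69814 + S) = 1/(69814 - 72429) = 1/(-2615) = -1/2615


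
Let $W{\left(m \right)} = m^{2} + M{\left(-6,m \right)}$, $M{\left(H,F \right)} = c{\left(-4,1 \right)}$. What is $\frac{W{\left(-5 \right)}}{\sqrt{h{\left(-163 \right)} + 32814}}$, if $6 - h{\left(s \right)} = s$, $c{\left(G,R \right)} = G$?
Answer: $\frac{21 \sqrt{32983}}{32983} \approx 0.11563$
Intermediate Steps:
$M{\left(H,F \right)} = -4$
$h{\left(s \right)} = 6 - s$
$W{\left(m \right)} = -4 + m^{2}$ ($W{\left(m \right)} = m^{2} - 4 = -4 + m^{2}$)
$\frac{W{\left(-5 \right)}}{\sqrt{h{\left(-163 \right)} + 32814}} = \frac{-4 + \left(-5\right)^{2}}{\sqrt{\left(6 - -163\right) + 32814}} = \frac{-4 + 25}{\sqrt{\left(6 + 163\right) + 32814}} = \frac{21}{\sqrt{169 + 32814}} = \frac{21}{\sqrt{32983}} = 21 \frac{\sqrt{32983}}{32983} = \frac{21 \sqrt{32983}}{32983}$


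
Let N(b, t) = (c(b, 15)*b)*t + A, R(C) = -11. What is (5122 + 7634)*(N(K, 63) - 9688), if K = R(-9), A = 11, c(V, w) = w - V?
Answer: -353277420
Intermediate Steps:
K = -11
N(b, t) = 11 + b*t*(15 - b) (N(b, t) = ((15 - b)*b)*t + 11 = (b*(15 - b))*t + 11 = b*t*(15 - b) + 11 = 11 + b*t*(15 - b))
(5122 + 7634)*(N(K, 63) - 9688) = (5122 + 7634)*((11 - 1*(-11)*63*(-15 - 11)) - 9688) = 12756*((11 - 1*(-11)*63*(-26)) - 9688) = 12756*((11 - 18018) - 9688) = 12756*(-18007 - 9688) = 12756*(-27695) = -353277420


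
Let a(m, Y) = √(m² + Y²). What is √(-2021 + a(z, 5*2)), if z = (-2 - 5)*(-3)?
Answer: √(-2021 + √541) ≈ 44.696*I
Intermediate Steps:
z = 21 (z = -7*(-3) = 21)
a(m, Y) = √(Y² + m²)
√(-2021 + a(z, 5*2)) = √(-2021 + √((5*2)² + 21²)) = √(-2021 + √(10² + 441)) = √(-2021 + √(100 + 441)) = √(-2021 + √541)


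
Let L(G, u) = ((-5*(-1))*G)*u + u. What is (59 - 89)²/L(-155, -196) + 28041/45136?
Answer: 655457/1045072 ≈ 0.62719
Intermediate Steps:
L(G, u) = u + 5*G*u (L(G, u) = (5*G)*u + u = 5*G*u + u = u + 5*G*u)
(59 - 89)²/L(-155, -196) + 28041/45136 = (59 - 89)²/((-196*(1 + 5*(-155)))) + 28041/45136 = (-30)²/((-196*(1 - 775))) + 28041*(1/45136) = 900/((-196*(-774))) + 2157/3472 = 900/151704 + 2157/3472 = 900*(1/151704) + 2157/3472 = 25/4214 + 2157/3472 = 655457/1045072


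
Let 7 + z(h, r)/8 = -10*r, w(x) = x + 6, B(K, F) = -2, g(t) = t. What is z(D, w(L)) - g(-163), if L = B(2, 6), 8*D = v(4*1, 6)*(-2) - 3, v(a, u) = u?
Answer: -213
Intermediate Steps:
D = -15/8 (D = (6*(-2) - 3)/8 = (-12 - 3)/8 = (⅛)*(-15) = -15/8 ≈ -1.8750)
L = -2
w(x) = 6 + x
z(h, r) = -56 - 80*r (z(h, r) = -56 + 8*(-10*r) = -56 - 80*r)
z(D, w(L)) - g(-163) = (-56 - 80*(6 - 2)) - 1*(-163) = (-56 - 80*4) + 163 = (-56 - 320) + 163 = -376 + 163 = -213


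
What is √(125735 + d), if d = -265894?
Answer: I*√140159 ≈ 374.38*I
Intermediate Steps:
√(125735 + d) = √(125735 - 265894) = √(-140159) = I*√140159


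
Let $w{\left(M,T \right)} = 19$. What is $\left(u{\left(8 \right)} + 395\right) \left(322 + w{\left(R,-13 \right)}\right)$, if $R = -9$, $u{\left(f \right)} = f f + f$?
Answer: $159247$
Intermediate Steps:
$u{\left(f \right)} = f + f^{2}$ ($u{\left(f \right)} = f^{2} + f = f + f^{2}$)
$\left(u{\left(8 \right)} + 395\right) \left(322 + w{\left(R,-13 \right)}\right) = \left(8 \left(1 + 8\right) + 395\right) \left(322 + 19\right) = \left(8 \cdot 9 + 395\right) 341 = \left(72 + 395\right) 341 = 467 \cdot 341 = 159247$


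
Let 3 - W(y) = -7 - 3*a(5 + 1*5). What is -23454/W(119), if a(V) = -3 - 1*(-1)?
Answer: -11727/2 ≈ -5863.5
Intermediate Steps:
a(V) = -2 (a(V) = -3 + 1 = -2)
W(y) = 4 (W(y) = 3 - (-7 - 3*(-2)) = 3 - (-7 + 6) = 3 - 1*(-1) = 3 + 1 = 4)
-23454/W(119) = -23454/4 = -23454*¼ = -11727/2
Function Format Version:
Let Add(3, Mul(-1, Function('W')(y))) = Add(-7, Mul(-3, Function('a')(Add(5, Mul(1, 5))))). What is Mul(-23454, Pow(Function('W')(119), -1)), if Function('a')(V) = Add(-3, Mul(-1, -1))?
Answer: Rational(-11727, 2) ≈ -5863.5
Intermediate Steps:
Function('a')(V) = -2 (Function('a')(V) = Add(-3, 1) = -2)
Function('W')(y) = 4 (Function('W')(y) = Add(3, Mul(-1, Add(-7, Mul(-3, -2)))) = Add(3, Mul(-1, Add(-7, 6))) = Add(3, Mul(-1, -1)) = Add(3, 1) = 4)
Mul(-23454, Pow(Function('W')(119), -1)) = Mul(-23454, Pow(4, -1)) = Mul(-23454, Rational(1, 4)) = Rational(-11727, 2)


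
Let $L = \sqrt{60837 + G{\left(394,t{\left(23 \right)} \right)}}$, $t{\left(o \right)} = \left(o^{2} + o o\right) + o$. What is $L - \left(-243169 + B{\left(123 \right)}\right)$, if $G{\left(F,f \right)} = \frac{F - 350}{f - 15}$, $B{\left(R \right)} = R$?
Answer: $243046 + \frac{\sqrt{17283134219}}{533} \approx 2.4329 \cdot 10^{5}$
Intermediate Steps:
$t{\left(o \right)} = o + 2 o^{2}$ ($t{\left(o \right)} = \left(o^{2} + o^{2}\right) + o = 2 o^{2} + o = o + 2 o^{2}$)
$G{\left(F,f \right)} = \frac{-350 + F}{-15 + f}$
$L = \frac{\sqrt{17283134219}}{533}$ ($L = \sqrt{60837 + \frac{-350 + 394}{-15 + 23 \left(1 + 2 \cdot 23\right)}} = \sqrt{60837 + \frac{1}{-15 + 23 \left(1 + 46\right)} 44} = \sqrt{60837 + \frac{1}{-15 + 23 \cdot 47} \cdot 44} = \sqrt{60837 + \frac{1}{-15 + 1081} \cdot 44} = \sqrt{60837 + \frac{1}{1066} \cdot 44} = \sqrt{60837 + \frac{22}{533}} = \sqrt{\frac{32426143}{533}} = \frac{\sqrt{17283134219}}{533} \approx 246.65$)
$L - \left(-243169 + B{\left(123 \right)}\right) = \frac{\sqrt{17283134219}}{533} + \left(243169 - 123\right) = \frac{\sqrt{17283134219}}{533} + 243046 = 243046 + \frac{\sqrt{17283134219}}{533}$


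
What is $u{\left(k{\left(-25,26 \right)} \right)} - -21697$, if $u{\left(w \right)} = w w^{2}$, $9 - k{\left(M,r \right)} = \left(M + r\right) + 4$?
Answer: $21761$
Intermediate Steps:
$k{\left(M,r \right)} = 5 - M - r$ ($k{\left(M,r \right)} = 9 - \left(\left(M + r\right) + 4\right) = 9 - \left(4 + M + r\right) = 5 - M - r$)
$u{\left(w \right)} = w^{3}$
$u{\left(k{\left(-25,26 \right)} \right)} - -21697 = \left(5 - -25 - 26\right)^{3} - -21697 = \left(5 + 25 - 26\right)^{3} + 21697 = 4^{3} + 21697 = 64 + 21697 = 21761$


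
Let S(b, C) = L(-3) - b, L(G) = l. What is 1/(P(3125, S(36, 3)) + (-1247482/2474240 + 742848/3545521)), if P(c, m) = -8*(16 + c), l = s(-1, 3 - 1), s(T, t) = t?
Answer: -4386234939520/110218604054954861 ≈ -3.9796e-5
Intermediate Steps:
l = 2 (l = 3 - 1 = 2)
L(G) = 2
S(b, C) = 2 - b
P(c, m) = -128 - 8*c
1/(P(3125, S(36, 3)) + (-1247482/2474240 + 742848/3545521)) = 1/((-128 - 8*3125) + (-1247482/2474240 + 742848/3545521)) = 1/((-128 - 25000) + (-1247482*1/2474240 + 742848*(1/3545521))) = 1/(-25128 + (-623741/1237120 + 742848/3545521)) = 1/(-25128 - 1292494696301/4386234939520) = 1/(-110218604054954861/4386234939520) = -4386234939520/110218604054954861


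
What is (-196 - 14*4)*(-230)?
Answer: 57960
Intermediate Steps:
(-196 - 14*4)*(-230) = (-196 - 56)*(-230) = -252*(-230) = 57960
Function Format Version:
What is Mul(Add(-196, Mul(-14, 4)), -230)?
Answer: 57960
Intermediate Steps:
Mul(Add(-196, Mul(-14, 4)), -230) = Mul(Add(-196, -56), -230) = Mul(-252, -230) = 57960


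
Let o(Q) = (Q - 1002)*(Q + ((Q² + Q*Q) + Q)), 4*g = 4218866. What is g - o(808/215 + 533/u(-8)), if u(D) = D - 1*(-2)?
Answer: 17823734571226183/1073344500 ≈ 1.6606e+7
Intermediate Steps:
g = 2109433/2 (g = (¼)*4218866 = 2109433/2 ≈ 1.0547e+6)
u(D) = 2 + D (u(D) = D + 2 = 2 + D)
o(Q) = (-1002 + Q)*(2*Q + 2*Q²) (o(Q) = (-1002 + Q)*(Q + ((Q² + Q²) + Q)) = (-1002 + Q)*(Q + (2*Q² + Q)) = (-1002 + Q)*(Q + (Q + 2*Q²)) = (-1002 + Q)*(2*Q + 2*Q²))
g - o(808/215 + 533/u(-8)) = 2109433/2 - 2*(808/215 + 533/(2 - 8))*(-1002 + (808/215 + 533/(2 - 8))² - 1001*(808/215 + 533/(2 - 8))) = 2109433/2 - 2*(808*(1/215) + 533/(-6))*(-1002 + (808*(1/215) + 533/(-6))² - 1001*(808*(1/215) + 533/(-6))) = 2109433/2 - 2*(808/215 + 533*(-⅙))*(-1002 + (808/215 + 533*(-⅙))² - 1001*(808/215 + 533*(-⅙))) = 2109433/2 - 2*(808/215 - 533/6)*(-1002 + (808/215 - 533/6)² - 1001*(808/215 - 533/6)) = 2109433/2 - 2*(-109747)*(-1002 + (-109747/1290)² - 1001*(-109747/1290))/1290 = 2109433/2 - 2*(-109747)*(-1002 + 12044404009/1664100 + 109856747/1290)/1290 = 2109433/2 - 2*(-109747)*152092179439/(1290*1664100) = 2109433/2 - 1*(-16691660416891933/1073344500) = 2109433/2 + 16691660416891933/1073344500 = 17823734571226183/1073344500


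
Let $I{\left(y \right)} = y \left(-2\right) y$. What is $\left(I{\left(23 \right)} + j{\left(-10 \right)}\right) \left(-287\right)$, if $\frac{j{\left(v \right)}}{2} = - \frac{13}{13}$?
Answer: $304220$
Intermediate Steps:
$j{\left(v \right)} = -2$ ($j{\left(v \right)} = 2 \left(- \frac{13}{13}\right) = 2 \left(\left(-13\right) \frac{1}{13}\right) = 2 \left(-1\right) = -2$)
$I{\left(y \right)} = - 2 y^{2}$ ($I{\left(y \right)} = - 2 y y = - 2 y^{2}$)
$\left(I{\left(23 \right)} + j{\left(-10 \right)}\right) \left(-287\right) = \left(- 2 \cdot 23^{2} - 2\right) \left(-287\right) = \left(\left(-2\right) 529 - 2\right) \left(-287\right) = \left(-1058 - 2\right) \left(-287\right) = \left(-1060\right) \left(-287\right) = 304220$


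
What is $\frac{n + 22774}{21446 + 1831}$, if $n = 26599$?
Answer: $\frac{49373}{23277} \approx 2.1211$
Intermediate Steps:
$\frac{n + 22774}{21446 + 1831} = \frac{26599 + 22774}{21446 + 1831} = \frac{49373}{23277}$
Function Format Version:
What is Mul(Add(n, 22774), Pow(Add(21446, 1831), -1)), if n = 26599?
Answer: Rational(49373, 23277) ≈ 2.1211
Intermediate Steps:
Mul(Add(n, 22774), Pow(Add(21446, 1831), -1)) = Mul(Add(26599, 22774), Pow(Add(21446, 1831), -1)) = Mul(49373, Pow(23277, -1)) = Mul(49373, Rational(1, 23277)) = Rational(49373, 23277)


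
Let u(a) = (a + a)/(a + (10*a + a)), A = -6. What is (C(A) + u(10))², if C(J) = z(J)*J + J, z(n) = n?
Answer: 32761/36 ≈ 910.03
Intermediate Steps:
u(a) = ⅙ (u(a) = (2*a)/(a + 11*a) = (2*a)/((12*a)) = (2*a)*(1/(12*a)) = ⅙)
C(J) = J + J² (C(J) = J*J + J = J² + J = J + J²)
(C(A) + u(10))² = (-6*(1 - 6) + ⅙)² = (-6*(-5) + ⅙)² = (30 + ⅙)² = (181/6)² = 32761/36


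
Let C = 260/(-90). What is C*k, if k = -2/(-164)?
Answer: -13/369 ≈ -0.035230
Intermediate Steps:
C = -26/9 (C = 260*(-1/90) = -26/9 ≈ -2.8889)
k = 1/82 (k = -2*(-1/164) = 1/82 ≈ 0.012195)
C*k = -26/9*1/82 = -13/369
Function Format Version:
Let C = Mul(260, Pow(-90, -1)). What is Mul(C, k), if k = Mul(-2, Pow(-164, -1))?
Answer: Rational(-13, 369) ≈ -0.035230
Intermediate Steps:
C = Rational(-26, 9) (C = Mul(260, Rational(-1, 90)) = Rational(-26, 9) ≈ -2.8889)
k = Rational(1, 82) (k = Mul(-2, Rational(-1, 164)) = Rational(1, 82) ≈ 0.012195)
Mul(C, k) = Mul(Rational(-26, 9), Rational(1, 82)) = Rational(-13, 369)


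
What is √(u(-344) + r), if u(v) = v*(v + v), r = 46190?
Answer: √282862 ≈ 531.85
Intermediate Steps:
u(v) = 2*v² (u(v) = v*(2*v) = 2*v²)
√(u(-344) + r) = √(2*(-344)² + 46190) = √(2*118336 + 46190) = √(236672 + 46190) = √282862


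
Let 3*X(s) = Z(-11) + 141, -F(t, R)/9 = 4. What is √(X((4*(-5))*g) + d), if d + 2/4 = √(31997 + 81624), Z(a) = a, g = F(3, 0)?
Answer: √(1542 + 36*√113621)/6 ≈ 19.491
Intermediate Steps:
F(t, R) = -36 (F(t, R) = -9*4 = -36)
g = -36
d = -½ + √113621 (d = -½ + √(31997 + 81624) = -½ + √113621 ≈ 336.58)
X(s) = 130/3 (X(s) = (-11 + 141)/3 = (⅓)*130 = 130/3)
√(X((4*(-5))*g) + d) = √(130/3 + (-½ + √113621)) = √(257/6 + √113621)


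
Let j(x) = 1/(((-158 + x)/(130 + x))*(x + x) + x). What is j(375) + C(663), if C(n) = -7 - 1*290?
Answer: -20916124/70425 ≈ -297.00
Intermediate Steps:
C(n) = -297 (C(n) = -7 - 290 = -297)
j(x) = 1/(x + 2*x*(-158 + x)/(130 + x)) (j(x) = 1/(((-158 + x)/(130 + x))*(2*x) + x) = 1/(2*x*(-158 + x)/(130 + x) + x) = 1/(x + 2*x*(-158 + x)/(130 + x)))
j(375) + C(663) = (⅓)*(130 + 375)/(375*(-62 + 375)) - 297 = (⅓)*(1/375)*505/313 - 297 = (⅓)*(1/375)*(1/313)*505 - 297 = 101/70425 - 297 = -20916124/70425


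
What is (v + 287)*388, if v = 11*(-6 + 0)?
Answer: 85748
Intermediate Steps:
v = -66 (v = 11*(-6) = -66)
(v + 287)*388 = (-66 + 287)*388 = 221*388 = 85748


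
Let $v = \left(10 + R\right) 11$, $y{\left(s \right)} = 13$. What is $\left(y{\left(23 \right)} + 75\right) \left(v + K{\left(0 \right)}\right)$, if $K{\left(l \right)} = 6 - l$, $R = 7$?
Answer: $16984$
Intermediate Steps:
$v = 187$ ($v = \left(10 + 7\right) 11 = 17 \cdot 11 = 187$)
$\left(y{\left(23 \right)} + 75\right) \left(v + K{\left(0 \right)}\right) = \left(13 + 75\right) \left(187 + \left(6 - 0\right)\right) = 88 \left(187 + \left(6 + 0\right)\right) = 88 \left(187 + 6\right) = 88 \cdot 193 = 16984$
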